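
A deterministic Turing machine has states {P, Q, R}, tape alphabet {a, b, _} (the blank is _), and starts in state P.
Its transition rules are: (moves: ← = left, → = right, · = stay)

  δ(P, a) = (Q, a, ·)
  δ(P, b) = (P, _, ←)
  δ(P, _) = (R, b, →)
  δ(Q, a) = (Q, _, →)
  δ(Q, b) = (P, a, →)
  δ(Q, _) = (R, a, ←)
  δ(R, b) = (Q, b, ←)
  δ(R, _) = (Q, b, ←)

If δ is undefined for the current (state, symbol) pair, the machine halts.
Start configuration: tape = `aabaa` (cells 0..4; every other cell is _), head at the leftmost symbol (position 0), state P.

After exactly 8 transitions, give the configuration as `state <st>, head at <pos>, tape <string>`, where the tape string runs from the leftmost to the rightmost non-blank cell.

state R, head at 4, tape a__a

state=P head=0 tape=[a]abaa_   (P,a)→(Q,a,·)
state=Q head=0 tape=[a]abaa_   (Q,a)→(Q,_,→)
state=Q head=1 tape=_[a]baa_   (Q,a)→(Q,_,→)
state=Q head=2 tape=__[b]aa_   (Q,b)→(P,a,→)
state=P head=3 tape=__a[a]a_   (P,a)→(Q,a,·)
state=Q head=3 tape=__a[a]a_   (Q,a)→(Q,_,→)
state=Q head=4 tape=__a_[a]_   (Q,a)→(Q,_,→)
state=Q head=5 tape=__a__[_]   (Q,_)→(R,a,←)
state=R head=4 tape=__a_[_]a
After 8 steps: state R, head at 4, tape a__a.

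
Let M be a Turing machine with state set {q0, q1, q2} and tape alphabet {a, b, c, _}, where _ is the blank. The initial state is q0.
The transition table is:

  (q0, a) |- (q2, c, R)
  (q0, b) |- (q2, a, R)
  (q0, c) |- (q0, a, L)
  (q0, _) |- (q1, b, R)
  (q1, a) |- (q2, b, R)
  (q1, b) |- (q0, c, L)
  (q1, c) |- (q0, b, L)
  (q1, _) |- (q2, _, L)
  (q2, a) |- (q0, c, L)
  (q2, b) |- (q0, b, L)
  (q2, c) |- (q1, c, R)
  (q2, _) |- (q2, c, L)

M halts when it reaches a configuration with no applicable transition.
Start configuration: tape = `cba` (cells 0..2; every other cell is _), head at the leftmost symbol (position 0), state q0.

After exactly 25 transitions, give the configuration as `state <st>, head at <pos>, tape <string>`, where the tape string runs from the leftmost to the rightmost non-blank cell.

state q0, head at -1, tape bccba

q0 | __[c]ba   read c → write a, move L, go to q0
q0 | _[_]aba   read _ → write b, move R, go to q1
q1 | _b[a]ba   read a → write b, move R, go to q2
q2 | _bb[b]a   read b → write b, move L, go to q0
q0 | _b[b]ba   read b → write a, move R, go to q2
q2 | _ba[b]a   read b → write b, move L, go to q0
q0 | _b[a]ba   read a → write c, move R, go to q2
q2 | _bc[b]a   read b → write b, move L, go to q0
q0 | _b[c]ba   read c → write a, move L, go to q0
q0 | _[b]aba   read b → write a, move R, go to q2
q2 | _a[a]ba   read a → write c, move L, go to q0
q0 | _[a]cba   read a → write c, move R, go to q2
q2 | _c[c]ba   read c → write c, move R, go to q1
q1 | _cc[b]a   read b → write c, move L, go to q0
q0 | _c[c]ca   read c → write a, move L, go to q0
q0 | _[c]aca   read c → write a, move L, go to q0
q0 | [_]aaca   read _ → write b, move R, go to q1
q1 | b[a]aca   read a → write b, move R, go to q2
q2 | bb[a]ca   read a → write c, move L, go to q0
q0 | b[b]cca   read b → write a, move R, go to q2
q2 | ba[c]ca   read c → write c, move R, go to q1
q1 | bac[c]a   read c → write b, move L, go to q0
q0 | ba[c]ba   read c → write a, move L, go to q0
q0 | b[a]aba   read a → write c, move R, go to q2
q2 | bc[a]ba   read a → write c, move L, go to q0
q0 | b[c]cba
After 25 steps: state q0, head at -1, tape bccba.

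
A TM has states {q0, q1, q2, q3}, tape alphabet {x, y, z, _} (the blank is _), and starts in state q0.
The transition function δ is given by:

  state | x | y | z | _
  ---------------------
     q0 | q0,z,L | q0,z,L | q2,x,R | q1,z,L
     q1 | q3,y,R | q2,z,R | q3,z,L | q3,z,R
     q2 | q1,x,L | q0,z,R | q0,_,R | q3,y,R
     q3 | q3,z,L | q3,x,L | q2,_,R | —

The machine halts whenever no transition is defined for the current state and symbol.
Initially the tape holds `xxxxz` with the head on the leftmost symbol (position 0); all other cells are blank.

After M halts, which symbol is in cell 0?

state=q0 head=0 tape=__[x]xxxz__   (q0,x)→(q0,z,L)
state=q0 head=-1 tape=_[_]zxxxz__   (q0,_)→(q1,z,L)
state=q1 head=-2 tape=[_]zzxxxz__   (q1,_)→(q3,z,R)
state=q3 head=-1 tape=z[z]zxxxz__   (q3,z)→(q2,_,R)
state=q2 head=0 tape=z_[z]xxxz__   (q2,z)→(q0,_,R)
state=q0 head=1 tape=z__[x]xxz__   (q0,x)→(q0,z,L)
state=q0 head=0 tape=z_[_]zxxz__   (q0,_)→(q1,z,L)
state=q1 head=-1 tape=z[_]zzxxz__   (q1,_)→(q3,z,R)
state=q3 head=0 tape=zz[z]zxxz__   (q3,z)→(q2,_,R)
state=q2 head=1 tape=zz_[z]xxz__   (q2,z)→(q0,_,R)
state=q0 head=2 tape=zz__[x]xz__   (q0,x)→(q0,z,L)
state=q0 head=1 tape=zz_[_]zxz__   (q0,_)→(q1,z,L)
state=q1 head=0 tape=zz[_]zzxz__   (q1,_)→(q3,z,R)
state=q3 head=1 tape=zzz[z]zxz__   (q3,z)→(q2,_,R)
state=q2 head=2 tape=zzz_[z]xz__   (q2,z)→(q0,_,R)
state=q0 head=3 tape=zzz__[x]z__   (q0,x)→(q0,z,L)
state=q0 head=2 tape=zzz_[_]zz__   (q0,_)→(q1,z,L)
state=q1 head=1 tape=zzz[_]zzz__   (q1,_)→(q3,z,R)
state=q3 head=2 tape=zzzz[z]zz__   (q3,z)→(q2,_,R)
state=q2 head=3 tape=zzzz_[z]z__   (q2,z)→(q0,_,R)
state=q0 head=4 tape=zzzz__[z]__   (q0,z)→(q2,x,R)
state=q2 head=5 tape=zzzz__x[_]_   (q2,_)→(q3,y,R)
state=q3 head=6 tape=zzzz__xy[_]
Cell 0 holds z when M halts.

z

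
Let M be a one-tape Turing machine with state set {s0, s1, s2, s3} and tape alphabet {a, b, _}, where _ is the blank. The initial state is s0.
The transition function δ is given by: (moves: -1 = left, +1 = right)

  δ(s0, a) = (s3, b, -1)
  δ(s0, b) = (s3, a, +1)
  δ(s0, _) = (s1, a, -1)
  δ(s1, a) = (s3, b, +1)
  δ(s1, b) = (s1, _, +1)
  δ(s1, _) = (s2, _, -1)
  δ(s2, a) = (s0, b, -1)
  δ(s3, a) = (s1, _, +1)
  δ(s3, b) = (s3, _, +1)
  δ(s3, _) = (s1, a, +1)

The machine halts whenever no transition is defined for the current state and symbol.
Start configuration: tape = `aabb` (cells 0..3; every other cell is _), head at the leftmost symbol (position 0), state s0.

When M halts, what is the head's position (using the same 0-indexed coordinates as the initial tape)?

s0 | _[a]abb__   read a → write b, move -1, go to s3
s3 | [_]babb__   read _ → write a, move +1, go to s1
s1 | a[b]abb__   read b → write _, move +1, go to s1
s1 | a_[a]bb__   read a → write b, move +1, go to s3
s3 | a_b[b]b__   read b → write _, move +1, go to s3
s3 | a_b_[b]__   read b → write _, move +1, go to s3
s3 | a_b__[_]_   read _ → write a, move +1, go to s1
s1 | a_b__a[_]   read _ → write _, move -1, go to s2
s2 | a_b__[a]_   read a → write b, move -1, go to s0
s0 | a_b_[_]b_   read _ → write a, move -1, go to s1
s1 | a_b[_]ab_   read _ → write _, move -1, go to s2
s2 | a_[b]_ab_
At halt the head is at cell 1.

1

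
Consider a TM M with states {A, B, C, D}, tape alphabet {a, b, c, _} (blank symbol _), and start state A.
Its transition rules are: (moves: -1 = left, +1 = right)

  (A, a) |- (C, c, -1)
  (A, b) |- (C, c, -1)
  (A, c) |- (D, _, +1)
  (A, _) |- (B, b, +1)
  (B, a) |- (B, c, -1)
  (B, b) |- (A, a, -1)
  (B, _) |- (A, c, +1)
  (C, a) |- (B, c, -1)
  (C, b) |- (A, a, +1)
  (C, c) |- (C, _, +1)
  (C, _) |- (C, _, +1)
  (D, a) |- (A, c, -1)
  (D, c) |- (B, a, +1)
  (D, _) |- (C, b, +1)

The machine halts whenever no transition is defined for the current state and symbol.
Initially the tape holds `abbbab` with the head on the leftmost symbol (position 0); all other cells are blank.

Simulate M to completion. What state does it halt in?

B

state=A head=0 tape=_[a]bbbab   (A,a)→(C,c,-1)
state=C head=-1 tape=[_]cbbbab   (C,_)→(C,_,+1)
state=C head=0 tape=_[c]bbbab   (C,c)→(C,_,+1)
state=C head=1 tape=__[b]bbab   (C,b)→(A,a,+1)
state=A head=2 tape=__a[b]bab   (A,b)→(C,c,-1)
state=C head=1 tape=__[a]cbab   (C,a)→(B,c,-1)
state=B head=0 tape=_[_]ccbab   (B,_)→(A,c,+1)
state=A head=1 tape=_c[c]cbab   (A,c)→(D,_,+1)
state=D head=2 tape=_c_[c]bab   (D,c)→(B,a,+1)
state=B head=3 tape=_c_a[b]ab   (B,b)→(A,a,-1)
state=A head=2 tape=_c_[a]aab   (A,a)→(C,c,-1)
state=C head=1 tape=_c[_]caab   (C,_)→(C,_,+1)
state=C head=2 tape=_c_[c]aab   (C,c)→(C,_,+1)
state=C head=3 tape=_c__[a]ab   (C,a)→(B,c,-1)
state=B head=2 tape=_c_[_]cab   (B,_)→(A,c,+1)
state=A head=3 tape=_c_c[c]ab   (A,c)→(D,_,+1)
state=D head=4 tape=_c_c_[a]b   (D,a)→(A,c,-1)
state=A head=3 tape=_c_c[_]cb   (A,_)→(B,b,+1)
state=B head=4 tape=_c_cb[c]b
No transition is defined for (B, c); M halts in state B.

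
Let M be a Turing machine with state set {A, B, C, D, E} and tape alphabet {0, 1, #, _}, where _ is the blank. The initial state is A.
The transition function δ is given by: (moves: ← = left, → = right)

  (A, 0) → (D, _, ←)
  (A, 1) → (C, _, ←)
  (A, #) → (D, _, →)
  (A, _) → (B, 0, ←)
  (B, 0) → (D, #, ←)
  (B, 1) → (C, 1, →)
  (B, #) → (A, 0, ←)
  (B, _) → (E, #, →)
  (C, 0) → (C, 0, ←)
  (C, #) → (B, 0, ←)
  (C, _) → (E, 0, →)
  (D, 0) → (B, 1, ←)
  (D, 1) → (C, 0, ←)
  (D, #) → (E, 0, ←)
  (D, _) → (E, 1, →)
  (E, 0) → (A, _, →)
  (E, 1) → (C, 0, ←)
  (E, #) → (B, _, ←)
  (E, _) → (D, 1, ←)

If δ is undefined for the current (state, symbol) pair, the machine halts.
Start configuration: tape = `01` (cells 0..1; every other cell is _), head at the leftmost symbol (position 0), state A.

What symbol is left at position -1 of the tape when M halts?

0

state=A head=0 tape=___[0]1   (A,0)→(D,_,←)
state=D head=-1 tape=__[_]_1   (D,_)→(E,1,→)
state=E head=0 tape=__1[_]1   (E,_)→(D,1,←)
state=D head=-1 tape=__[1]11   (D,1)→(C,0,←)
state=C head=-2 tape=_[_]011   (C,_)→(E,0,→)
state=E head=-1 tape=_0[0]11   (E,0)→(A,_,→)
state=A head=0 tape=_0_[1]1   (A,1)→(C,_,←)
state=C head=-1 tape=_0[_]_1   (C,_)→(E,0,→)
state=E head=0 tape=_00[_]1   (E,_)→(D,1,←)
state=D head=-1 tape=_0[0]11   (D,0)→(B,1,←)
state=B head=-2 tape=_[0]111   (B,0)→(D,#,←)
state=D head=-3 tape=[_]#111   (D,_)→(E,1,→)
state=E head=-2 tape=1[#]111   (E,#)→(B,_,←)
state=B head=-3 tape=[1]_111   (B,1)→(C,1,→)
state=C head=-2 tape=1[_]111   (C,_)→(E,0,→)
state=E head=-1 tape=10[1]11   (E,1)→(C,0,←)
state=C head=-2 tape=1[0]011   (C,0)→(C,0,←)
state=C head=-3 tape=[1]0011
Cell -1 holds 0 when M halts.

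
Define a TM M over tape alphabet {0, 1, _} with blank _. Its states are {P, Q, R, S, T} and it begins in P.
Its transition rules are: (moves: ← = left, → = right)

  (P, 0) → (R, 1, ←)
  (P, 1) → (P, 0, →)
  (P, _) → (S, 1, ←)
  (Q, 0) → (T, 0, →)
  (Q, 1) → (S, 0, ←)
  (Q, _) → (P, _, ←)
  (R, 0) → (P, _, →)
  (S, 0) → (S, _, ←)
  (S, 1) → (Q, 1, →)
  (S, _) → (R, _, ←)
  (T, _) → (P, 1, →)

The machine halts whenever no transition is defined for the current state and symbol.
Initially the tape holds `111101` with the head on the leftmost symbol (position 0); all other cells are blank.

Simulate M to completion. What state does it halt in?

R

P | _[1]11101_   read 1 → write 0, move →, go to P
P | _0[1]1101_   read 1 → write 0, move →, go to P
P | _00[1]101_   read 1 → write 0, move →, go to P
P | _000[1]01_   read 1 → write 0, move →, go to P
P | _0000[0]1_   read 0 → write 1, move ←, go to R
R | _000[0]11_   read 0 → write _, move →, go to P
P | _000_[1]1_   read 1 → write 0, move →, go to P
P | _000_0[1]_   read 1 → write 0, move →, go to P
P | _000_00[_]   read _ → write 1, move ←, go to S
S | _000_0[0]1   read 0 → write _, move ←, go to S
S | _000_[0]_1   read 0 → write _, move ←, go to S
S | _000[_]__1   read _ → write _, move ←, go to R
R | _00[0]___1   read 0 → write _, move →, go to P
P | _00_[_]__1   read _ → write 1, move ←, go to S
S | _00[_]1__1   read _ → write _, move ←, go to R
R | _0[0]_1__1   read 0 → write _, move →, go to P
P | _0_[_]1__1   read _ → write 1, move ←, go to S
S | _0[_]11__1   read _ → write _, move ←, go to R
R | _[0]_11__1   read 0 → write _, move →, go to P
P | __[_]11__1   read _ → write 1, move ←, go to S
S | _[_]111__1   read _ → write _, move ←, go to R
R | [_]_111__1
No transition is defined for (R, _); M halts in state R.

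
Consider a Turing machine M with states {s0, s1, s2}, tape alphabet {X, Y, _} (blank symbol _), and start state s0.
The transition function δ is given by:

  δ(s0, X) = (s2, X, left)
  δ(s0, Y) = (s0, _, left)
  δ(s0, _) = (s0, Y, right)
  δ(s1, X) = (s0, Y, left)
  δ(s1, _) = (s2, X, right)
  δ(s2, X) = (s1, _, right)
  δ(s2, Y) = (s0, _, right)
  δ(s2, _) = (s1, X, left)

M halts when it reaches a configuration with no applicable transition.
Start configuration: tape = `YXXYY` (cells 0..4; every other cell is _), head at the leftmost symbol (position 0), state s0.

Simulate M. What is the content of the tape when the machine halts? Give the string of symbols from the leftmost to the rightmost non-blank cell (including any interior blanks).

YXXXYY

state=s0 head=0 tape=_[Y]XXYY   (s0,Y)→(s0,_,left)
state=s0 head=-1 tape=[_]_XXYY   (s0,_)→(s0,Y,right)
state=s0 head=0 tape=Y[_]XXYY   (s0,_)→(s0,Y,right)
state=s0 head=1 tape=YY[X]XYY   (s0,X)→(s2,X,left)
state=s2 head=0 tape=Y[Y]XXYY   (s2,Y)→(s0,_,right)
state=s0 head=1 tape=Y_[X]XYY   (s0,X)→(s2,X,left)
state=s2 head=0 tape=Y[_]XXYY   (s2,_)→(s1,X,left)
state=s1 head=-1 tape=[Y]XXXYY
The non-blank tape span at halt is YXXXYY.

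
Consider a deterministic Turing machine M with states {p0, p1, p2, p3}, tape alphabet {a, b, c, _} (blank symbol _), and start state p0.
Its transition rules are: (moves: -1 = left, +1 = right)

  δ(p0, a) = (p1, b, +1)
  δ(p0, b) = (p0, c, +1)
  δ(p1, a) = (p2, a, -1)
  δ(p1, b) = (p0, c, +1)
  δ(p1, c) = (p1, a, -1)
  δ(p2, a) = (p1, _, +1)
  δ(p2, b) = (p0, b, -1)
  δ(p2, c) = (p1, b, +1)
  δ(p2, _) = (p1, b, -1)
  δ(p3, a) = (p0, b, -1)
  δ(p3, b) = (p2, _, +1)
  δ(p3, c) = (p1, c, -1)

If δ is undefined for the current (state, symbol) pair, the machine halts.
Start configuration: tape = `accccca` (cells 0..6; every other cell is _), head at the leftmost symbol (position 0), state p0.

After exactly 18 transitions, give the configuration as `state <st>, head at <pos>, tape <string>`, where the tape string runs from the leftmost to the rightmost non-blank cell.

state p0, head at 4, tape cccccba

state=p0 head=0 tape=[a]ccccca   (p0,a)→(p1,b,+1)
state=p1 head=1 tape=b[c]cccca   (p1,c)→(p1,a,-1)
state=p1 head=0 tape=[b]acccca   (p1,b)→(p0,c,+1)
state=p0 head=1 tape=c[a]cccca   (p0,a)→(p1,b,+1)
state=p1 head=2 tape=cb[c]ccca   (p1,c)→(p1,a,-1)
state=p1 head=1 tape=c[b]accca   (p1,b)→(p0,c,+1)
state=p0 head=2 tape=cc[a]ccca   (p0,a)→(p1,b,+1)
state=p1 head=3 tape=ccb[c]cca   (p1,c)→(p1,a,-1)
state=p1 head=2 tape=cc[b]acca   (p1,b)→(p0,c,+1)
state=p0 head=3 tape=ccc[a]cca   (p0,a)→(p1,b,+1)
state=p1 head=4 tape=cccb[c]ca   (p1,c)→(p1,a,-1)
state=p1 head=3 tape=ccc[b]aca   (p1,b)→(p0,c,+1)
state=p0 head=4 tape=cccc[a]ca   (p0,a)→(p1,b,+1)
state=p1 head=5 tape=ccccb[c]a   (p1,c)→(p1,a,-1)
state=p1 head=4 tape=cccc[b]aa   (p1,b)→(p0,c,+1)
state=p0 head=5 tape=ccccc[a]a   (p0,a)→(p1,b,+1)
state=p1 head=6 tape=cccccb[a]   (p1,a)→(p2,a,-1)
state=p2 head=5 tape=ccccc[b]a   (p2,b)→(p0,b,-1)
state=p0 head=4 tape=cccc[c]ba
After 18 steps: state p0, head at 4, tape cccccba.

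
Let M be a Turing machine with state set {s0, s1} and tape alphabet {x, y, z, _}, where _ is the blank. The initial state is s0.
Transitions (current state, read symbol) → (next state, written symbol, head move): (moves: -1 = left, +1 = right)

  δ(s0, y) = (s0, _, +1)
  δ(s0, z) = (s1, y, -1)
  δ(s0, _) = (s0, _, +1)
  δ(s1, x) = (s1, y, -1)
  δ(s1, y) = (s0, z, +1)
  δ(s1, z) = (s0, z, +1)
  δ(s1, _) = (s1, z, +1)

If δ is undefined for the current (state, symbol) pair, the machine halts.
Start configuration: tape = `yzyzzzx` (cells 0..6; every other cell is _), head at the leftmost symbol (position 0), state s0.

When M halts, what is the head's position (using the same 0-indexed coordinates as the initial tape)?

state=s0 head=0 tape=[y]zyzzzx   (s0,y)→(s0,_,+1)
state=s0 head=1 tape=_[z]yzzzx   (s0,z)→(s1,y,-1)
state=s1 head=0 tape=[_]yyzzzx   (s1,_)→(s1,z,+1)
state=s1 head=1 tape=z[y]yzzzx   (s1,y)→(s0,z,+1)
state=s0 head=2 tape=zz[y]zzzx   (s0,y)→(s0,_,+1)
state=s0 head=3 tape=zz_[z]zzx   (s0,z)→(s1,y,-1)
state=s1 head=2 tape=zz[_]yzzx   (s1,_)→(s1,z,+1)
state=s1 head=3 tape=zzz[y]zzx   (s1,y)→(s0,z,+1)
state=s0 head=4 tape=zzzz[z]zx   (s0,z)→(s1,y,-1)
state=s1 head=3 tape=zzz[z]yzx   (s1,z)→(s0,z,+1)
state=s0 head=4 tape=zzzz[y]zx   (s0,y)→(s0,_,+1)
state=s0 head=5 tape=zzzz_[z]x   (s0,z)→(s1,y,-1)
state=s1 head=4 tape=zzzz[_]yx   (s1,_)→(s1,z,+1)
state=s1 head=5 tape=zzzzz[y]x   (s1,y)→(s0,z,+1)
state=s0 head=6 tape=zzzzzz[x]
At halt the head is at cell 6.

6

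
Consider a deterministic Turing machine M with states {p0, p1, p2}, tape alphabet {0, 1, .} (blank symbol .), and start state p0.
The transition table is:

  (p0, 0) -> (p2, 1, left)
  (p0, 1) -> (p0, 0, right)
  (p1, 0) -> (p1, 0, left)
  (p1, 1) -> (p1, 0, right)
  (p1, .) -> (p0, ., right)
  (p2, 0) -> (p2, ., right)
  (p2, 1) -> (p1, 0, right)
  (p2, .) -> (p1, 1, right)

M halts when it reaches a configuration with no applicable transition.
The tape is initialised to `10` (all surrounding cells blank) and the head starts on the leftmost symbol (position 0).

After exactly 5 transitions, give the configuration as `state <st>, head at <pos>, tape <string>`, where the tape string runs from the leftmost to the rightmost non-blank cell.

state p0, head at 3, tape 0

p0 | [1]0..   read 1 → write 0, move right, go to p0
p0 | 0[0]..   read 0 → write 1, move left, go to p2
p2 | [0]1..   read 0 → write ., move right, go to p2
p2 | .[1]..   read 1 → write 0, move right, go to p1
p1 | .0[.].   read . → write ., move right, go to p0
p0 | .0.[.]
After 5 steps: state p0, head at 3, tape 0.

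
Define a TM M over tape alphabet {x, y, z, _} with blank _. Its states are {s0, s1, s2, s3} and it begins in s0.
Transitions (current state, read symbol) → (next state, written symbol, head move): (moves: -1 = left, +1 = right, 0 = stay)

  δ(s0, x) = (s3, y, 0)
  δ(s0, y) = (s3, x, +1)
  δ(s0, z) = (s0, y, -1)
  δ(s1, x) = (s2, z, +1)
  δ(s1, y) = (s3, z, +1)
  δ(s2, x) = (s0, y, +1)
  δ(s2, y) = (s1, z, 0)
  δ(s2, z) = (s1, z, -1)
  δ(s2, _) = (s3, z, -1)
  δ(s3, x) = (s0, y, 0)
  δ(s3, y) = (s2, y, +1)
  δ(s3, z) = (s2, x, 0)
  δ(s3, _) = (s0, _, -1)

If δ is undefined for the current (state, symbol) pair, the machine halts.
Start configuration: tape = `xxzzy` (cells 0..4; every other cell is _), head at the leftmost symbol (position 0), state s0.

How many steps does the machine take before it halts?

20

s0 | [x]xzzy__   read x → write y, move 0, go to s3
s3 | [y]xzzy__   read y → write y, move +1, go to s2
s2 | y[x]zzy__   read x → write y, move +1, go to s0
s0 | yy[z]zy__   read z → write y, move -1, go to s0
s0 | y[y]yzy__   read y → write x, move +1, go to s3
s3 | yx[y]zy__   read y → write y, move +1, go to s2
s2 | yxy[z]y__   read z → write z, move -1, go to s1
s1 | yx[y]zy__   read y → write z, move +1, go to s3
s3 | yxz[z]y__   read z → write x, move 0, go to s2
s2 | yxz[x]y__   read x → write y, move +1, go to s0
s0 | yxzy[y]__   read y → write x, move +1, go to s3
s3 | yxzyx[_]_   read _ → write _, move -1, go to s0
s0 | yxzy[x]__   read x → write y, move 0, go to s3
s3 | yxzy[y]__   read y → write y, move +1, go to s2
s2 | yxzyy[_]_   read _ → write z, move -1, go to s3
s3 | yxzy[y]z_   read y → write y, move +1, go to s2
s2 | yxzyy[z]_   read z → write z, move -1, go to s1
s1 | yxzy[y]z_   read y → write z, move +1, go to s3
s3 | yxzyz[z]_   read z → write x, move 0, go to s2
s2 | yxzyz[x]_   read x → write y, move +1, go to s0
s0 | yxzyzy[_]
M halts after 20 transitions.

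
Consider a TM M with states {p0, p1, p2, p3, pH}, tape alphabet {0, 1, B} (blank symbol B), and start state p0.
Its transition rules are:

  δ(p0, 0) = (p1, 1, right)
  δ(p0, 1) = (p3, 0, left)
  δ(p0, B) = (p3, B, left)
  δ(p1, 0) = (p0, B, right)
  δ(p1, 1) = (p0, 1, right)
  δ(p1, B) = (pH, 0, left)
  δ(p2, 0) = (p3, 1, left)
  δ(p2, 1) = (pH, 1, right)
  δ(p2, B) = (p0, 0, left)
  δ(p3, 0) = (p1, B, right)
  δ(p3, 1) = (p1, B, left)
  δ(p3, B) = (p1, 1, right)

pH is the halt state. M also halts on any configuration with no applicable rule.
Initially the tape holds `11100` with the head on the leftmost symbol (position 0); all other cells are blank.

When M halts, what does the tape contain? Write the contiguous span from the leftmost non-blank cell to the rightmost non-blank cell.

111B110

state=p0 head=0 tape=B[1]1100B   (p0,1)→(p3,0,left)
state=p3 head=-1 tape=[B]01100B   (p3,B)→(p1,1,right)
state=p1 head=0 tape=1[0]1100B   (p1,0)→(p0,B,right)
state=p0 head=1 tape=1B[1]100B   (p0,1)→(p3,0,left)
state=p3 head=0 tape=1[B]0100B   (p3,B)→(p1,1,right)
state=p1 head=1 tape=11[0]100B   (p1,0)→(p0,B,right)
state=p0 head=2 tape=11B[1]00B   (p0,1)→(p3,0,left)
state=p3 head=1 tape=11[B]000B   (p3,B)→(p1,1,right)
state=p1 head=2 tape=111[0]00B   (p1,0)→(p0,B,right)
state=p0 head=3 tape=111B[0]0B   (p0,0)→(p1,1,right)
state=p1 head=4 tape=111B1[0]B   (p1,0)→(p0,B,right)
state=p0 head=5 tape=111B1B[B]   (p0,B)→(p3,B,left)
state=p3 head=4 tape=111B1[B]B   (p3,B)→(p1,1,right)
state=p1 head=5 tape=111B11[B]   (p1,B)→(pH,0,left)
state=pH head=4 tape=111B1[1]0
The non-blank tape span at halt is 111B110.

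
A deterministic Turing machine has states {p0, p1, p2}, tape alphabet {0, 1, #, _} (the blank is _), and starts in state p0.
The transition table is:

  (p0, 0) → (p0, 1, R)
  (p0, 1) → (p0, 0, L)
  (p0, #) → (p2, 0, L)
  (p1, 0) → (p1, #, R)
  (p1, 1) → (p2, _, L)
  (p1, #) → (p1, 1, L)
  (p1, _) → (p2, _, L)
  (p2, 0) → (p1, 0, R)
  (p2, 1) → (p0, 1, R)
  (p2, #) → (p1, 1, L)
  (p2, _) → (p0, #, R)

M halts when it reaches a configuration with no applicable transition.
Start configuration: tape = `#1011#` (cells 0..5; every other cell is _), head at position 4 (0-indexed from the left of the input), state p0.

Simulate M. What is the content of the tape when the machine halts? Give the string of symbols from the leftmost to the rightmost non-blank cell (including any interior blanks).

state=p0 head=4 tape=#101[1]#_   (p0,1)→(p0,0,L)
state=p0 head=3 tape=#10[1]0#_   (p0,1)→(p0,0,L)
state=p0 head=2 tape=#1[0]00#_   (p0,0)→(p0,1,R)
state=p0 head=3 tape=#11[0]0#_   (p0,0)→(p0,1,R)
state=p0 head=4 tape=#111[0]#_   (p0,0)→(p0,1,R)
state=p0 head=5 tape=#1111[#]_   (p0,#)→(p2,0,L)
state=p2 head=4 tape=#111[1]0_   (p2,1)→(p0,1,R)
state=p0 head=5 tape=#1111[0]_   (p0,0)→(p0,1,R)
state=p0 head=6 tape=#11111[_]
The non-blank tape span at halt is #11111.

#11111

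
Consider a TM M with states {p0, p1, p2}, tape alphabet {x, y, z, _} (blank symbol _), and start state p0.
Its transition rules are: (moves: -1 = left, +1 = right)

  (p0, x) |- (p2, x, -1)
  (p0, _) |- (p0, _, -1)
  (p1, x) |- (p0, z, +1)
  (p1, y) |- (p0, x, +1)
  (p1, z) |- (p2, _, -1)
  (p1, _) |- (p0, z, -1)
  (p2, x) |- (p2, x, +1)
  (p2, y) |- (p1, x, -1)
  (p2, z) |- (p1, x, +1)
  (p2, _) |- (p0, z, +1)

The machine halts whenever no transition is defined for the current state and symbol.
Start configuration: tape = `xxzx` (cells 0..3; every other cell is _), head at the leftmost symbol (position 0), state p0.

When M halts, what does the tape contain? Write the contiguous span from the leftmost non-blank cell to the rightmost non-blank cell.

state=p0 head=0 tape=_[x]xzx   (p0,x)→(p2,x,-1)
state=p2 head=-1 tape=[_]xxzx   (p2,_)→(p0,z,+1)
state=p0 head=0 tape=z[x]xzx   (p0,x)→(p2,x,-1)
state=p2 head=-1 tape=[z]xxzx   (p2,z)→(p1,x,+1)
state=p1 head=0 tape=x[x]xzx   (p1,x)→(p0,z,+1)
state=p0 head=1 tape=xz[x]zx   (p0,x)→(p2,x,-1)
state=p2 head=0 tape=x[z]xzx   (p2,z)→(p1,x,+1)
state=p1 head=1 tape=xx[x]zx   (p1,x)→(p0,z,+1)
state=p0 head=2 tape=xxz[z]x
The non-blank tape span at halt is xxzzx.

xxzzx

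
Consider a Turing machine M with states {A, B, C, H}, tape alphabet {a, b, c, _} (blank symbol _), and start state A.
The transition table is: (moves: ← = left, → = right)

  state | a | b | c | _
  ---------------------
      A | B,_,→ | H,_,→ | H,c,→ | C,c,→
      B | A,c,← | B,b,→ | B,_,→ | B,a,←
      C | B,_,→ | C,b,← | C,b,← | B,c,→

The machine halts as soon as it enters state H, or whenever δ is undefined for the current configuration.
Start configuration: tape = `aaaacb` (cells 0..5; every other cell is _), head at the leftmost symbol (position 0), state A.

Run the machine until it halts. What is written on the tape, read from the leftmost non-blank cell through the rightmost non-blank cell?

state=A head=0 tape=_[a]aaacb   (A,a)→(B,_,→)
state=B head=1 tape=__[a]aacb   (B,a)→(A,c,←)
state=A head=0 tape=_[_]caacb   (A,_)→(C,c,→)
state=C head=1 tape=_c[c]aacb   (C,c)→(C,b,←)
state=C head=0 tape=_[c]baacb   (C,c)→(C,b,←)
state=C head=-1 tape=[_]bbaacb   (C,_)→(B,c,→)
state=B head=0 tape=c[b]baacb   (B,b)→(B,b,→)
state=B head=1 tape=cb[b]aacb   (B,b)→(B,b,→)
state=B head=2 tape=cbb[a]acb   (B,a)→(A,c,←)
state=A head=1 tape=cb[b]cacb   (A,b)→(H,_,→)
state=H head=2 tape=cb_[c]acb
The non-blank tape span at halt is cb_cacb.

cb_cacb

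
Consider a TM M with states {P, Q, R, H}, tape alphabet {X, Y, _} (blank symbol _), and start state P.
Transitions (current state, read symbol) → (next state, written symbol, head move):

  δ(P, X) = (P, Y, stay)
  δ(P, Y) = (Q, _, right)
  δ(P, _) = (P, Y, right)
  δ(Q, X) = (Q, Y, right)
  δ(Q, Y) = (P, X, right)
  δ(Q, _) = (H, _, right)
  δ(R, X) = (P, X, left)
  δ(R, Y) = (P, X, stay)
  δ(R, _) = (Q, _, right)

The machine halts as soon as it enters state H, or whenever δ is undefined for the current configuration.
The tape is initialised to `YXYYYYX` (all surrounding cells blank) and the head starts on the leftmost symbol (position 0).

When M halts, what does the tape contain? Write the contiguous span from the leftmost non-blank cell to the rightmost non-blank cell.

YX_X_Y

state=P head=0 tape=[Y]XYYYYX__   (P,Y)→(Q,_,right)
state=Q head=1 tape=_[X]YYYYX__   (Q,X)→(Q,Y,right)
state=Q head=2 tape=_Y[Y]YYYX__   (Q,Y)→(P,X,right)
state=P head=3 tape=_YX[Y]YYX__   (P,Y)→(Q,_,right)
state=Q head=4 tape=_YX_[Y]YX__   (Q,Y)→(P,X,right)
state=P head=5 tape=_YX_X[Y]X__   (P,Y)→(Q,_,right)
state=Q head=6 tape=_YX_X_[X]__   (Q,X)→(Q,Y,right)
state=Q head=7 tape=_YX_X_Y[_]_   (Q,_)→(H,_,right)
state=H head=8 tape=_YX_X_Y_[_]
The non-blank tape span at halt is YX_X_Y.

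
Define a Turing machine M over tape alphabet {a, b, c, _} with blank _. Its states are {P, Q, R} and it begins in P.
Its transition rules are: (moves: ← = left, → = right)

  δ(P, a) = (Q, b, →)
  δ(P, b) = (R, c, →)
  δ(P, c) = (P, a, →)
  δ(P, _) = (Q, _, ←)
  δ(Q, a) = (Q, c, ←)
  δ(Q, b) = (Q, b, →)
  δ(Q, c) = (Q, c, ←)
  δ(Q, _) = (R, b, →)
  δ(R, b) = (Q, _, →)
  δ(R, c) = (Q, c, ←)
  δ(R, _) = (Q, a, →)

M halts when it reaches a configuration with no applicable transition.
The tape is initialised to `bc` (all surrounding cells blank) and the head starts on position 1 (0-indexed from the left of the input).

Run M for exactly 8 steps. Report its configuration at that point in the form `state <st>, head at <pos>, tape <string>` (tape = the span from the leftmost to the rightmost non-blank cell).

P | b[c]_   read c → write a, move →, go to P
P | ba[_]   read _ → write _, move ←, go to Q
Q | b[a]_   read a → write c, move ←, go to Q
Q | [b]c_   read b → write b, move →, go to Q
Q | b[c]_   read c → write c, move ←, go to Q
Q | [b]c_   read b → write b, move →, go to Q
Q | b[c]_   read c → write c, move ←, go to Q
Q | [b]c_   read b → write b, move →, go to Q
Q | b[c]_
After 8 steps: state Q, head at 1, tape bc.

state Q, head at 1, tape bc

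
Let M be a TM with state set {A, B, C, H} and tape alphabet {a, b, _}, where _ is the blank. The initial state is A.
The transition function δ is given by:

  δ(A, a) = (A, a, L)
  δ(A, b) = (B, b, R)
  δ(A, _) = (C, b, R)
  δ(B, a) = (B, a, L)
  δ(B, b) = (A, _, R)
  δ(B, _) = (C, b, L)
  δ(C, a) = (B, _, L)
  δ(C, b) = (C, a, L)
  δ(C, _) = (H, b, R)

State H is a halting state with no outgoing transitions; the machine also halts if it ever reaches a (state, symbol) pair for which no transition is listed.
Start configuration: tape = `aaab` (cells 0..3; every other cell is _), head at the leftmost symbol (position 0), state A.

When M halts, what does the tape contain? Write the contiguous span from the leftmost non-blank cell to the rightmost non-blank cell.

state=A head=0 tape=_[a]aab   (A,a)→(A,a,L)
state=A head=-1 tape=[_]aaab   (A,_)→(C,b,R)
state=C head=0 tape=b[a]aab   (C,a)→(B,_,L)
state=B head=-1 tape=[b]_aab   (B,b)→(A,_,R)
state=A head=0 tape=_[_]aab   (A,_)→(C,b,R)
state=C head=1 tape=_b[a]ab   (C,a)→(B,_,L)
state=B head=0 tape=_[b]_ab   (B,b)→(A,_,R)
state=A head=1 tape=__[_]ab   (A,_)→(C,b,R)
state=C head=2 tape=__b[a]b   (C,a)→(B,_,L)
state=B head=1 tape=__[b]_b   (B,b)→(A,_,R)
state=A head=2 tape=___[_]b   (A,_)→(C,b,R)
state=C head=3 tape=___b[b]   (C,b)→(C,a,L)
state=C head=2 tape=___[b]a   (C,b)→(C,a,L)
state=C head=1 tape=__[_]aa   (C,_)→(H,b,R)
state=H head=2 tape=__b[a]a
The non-blank tape span at halt is baa.

baa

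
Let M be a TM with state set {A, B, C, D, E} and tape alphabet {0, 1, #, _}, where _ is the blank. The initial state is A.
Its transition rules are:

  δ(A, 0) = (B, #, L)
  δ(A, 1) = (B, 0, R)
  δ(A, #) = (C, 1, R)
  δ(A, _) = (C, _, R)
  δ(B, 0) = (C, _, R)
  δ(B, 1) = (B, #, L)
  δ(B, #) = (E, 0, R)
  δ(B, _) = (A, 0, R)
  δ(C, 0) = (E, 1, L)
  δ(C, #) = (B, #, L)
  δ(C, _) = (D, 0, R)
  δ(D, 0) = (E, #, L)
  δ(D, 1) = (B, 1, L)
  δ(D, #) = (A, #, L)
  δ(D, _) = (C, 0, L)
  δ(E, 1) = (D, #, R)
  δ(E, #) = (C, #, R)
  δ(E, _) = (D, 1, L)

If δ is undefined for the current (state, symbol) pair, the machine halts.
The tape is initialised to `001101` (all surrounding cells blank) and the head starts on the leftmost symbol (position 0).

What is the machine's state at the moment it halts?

C

state=A head=0 tape=_[0]01101   (A,0)→(B,#,L)
state=B head=-1 tape=[_]#01101   (B,_)→(A,0,R)
state=A head=0 tape=0[#]01101   (A,#)→(C,1,R)
state=C head=1 tape=01[0]1101   (C,0)→(E,1,L)
state=E head=0 tape=0[1]11101   (E,1)→(D,#,R)
state=D head=1 tape=0#[1]1101   (D,1)→(B,1,L)
state=B head=0 tape=0[#]11101   (B,#)→(E,0,R)
state=E head=1 tape=00[1]1101   (E,1)→(D,#,R)
state=D head=2 tape=00#[1]101   (D,1)→(B,1,L)
state=B head=1 tape=00[#]1101   (B,#)→(E,0,R)
state=E head=2 tape=000[1]101   (E,1)→(D,#,R)
state=D head=3 tape=000#[1]01   (D,1)→(B,1,L)
state=B head=2 tape=000[#]101   (B,#)→(E,0,R)
state=E head=3 tape=0000[1]01   (E,1)→(D,#,R)
state=D head=4 tape=0000#[0]1   (D,0)→(E,#,L)
state=E head=3 tape=0000[#]#1   (E,#)→(C,#,R)
state=C head=4 tape=0000#[#]1   (C,#)→(B,#,L)
state=B head=3 tape=0000[#]#1   (B,#)→(E,0,R)
state=E head=4 tape=00000[#]1   (E,#)→(C,#,R)
state=C head=5 tape=00000#[1]
No transition is defined for (C, 1); M halts in state C.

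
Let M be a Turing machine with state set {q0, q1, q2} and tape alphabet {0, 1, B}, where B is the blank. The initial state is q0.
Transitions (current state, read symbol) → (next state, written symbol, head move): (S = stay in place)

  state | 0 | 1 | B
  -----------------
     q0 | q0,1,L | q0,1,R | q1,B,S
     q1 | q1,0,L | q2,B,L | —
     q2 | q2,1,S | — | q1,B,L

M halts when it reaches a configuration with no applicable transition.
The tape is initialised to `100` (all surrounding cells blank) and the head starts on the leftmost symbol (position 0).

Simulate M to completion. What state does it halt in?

q1

q0 | [1]00B   read 1 → write 1, move R, go to q0
q0 | 1[0]0B   read 0 → write 1, move L, go to q0
q0 | [1]10B   read 1 → write 1, move R, go to q0
q0 | 1[1]0B   read 1 → write 1, move R, go to q0
q0 | 11[0]B   read 0 → write 1, move L, go to q0
q0 | 1[1]1B   read 1 → write 1, move R, go to q0
q0 | 11[1]B   read 1 → write 1, move R, go to q0
q0 | 111[B]   read B → write B, move S, go to q1
q1 | 111[B]
No transition is defined for (q1, B); M halts in state q1.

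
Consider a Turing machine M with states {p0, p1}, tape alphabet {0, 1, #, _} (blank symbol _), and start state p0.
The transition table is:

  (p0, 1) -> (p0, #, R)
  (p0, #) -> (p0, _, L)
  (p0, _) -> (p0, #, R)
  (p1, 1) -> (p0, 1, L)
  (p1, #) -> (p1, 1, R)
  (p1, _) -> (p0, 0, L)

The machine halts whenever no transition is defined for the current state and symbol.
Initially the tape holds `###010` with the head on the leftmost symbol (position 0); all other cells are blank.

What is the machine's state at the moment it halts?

p0

p0 | ___[#]##010   read # → write _, move L, go to p0
p0 | __[_]_##010   read _ → write #, move R, go to p0
p0 | __#[_]##010   read _ → write #, move R, go to p0
p0 | __##[#]#010   read # → write _, move L, go to p0
p0 | __#[#]_#010   read # → write _, move L, go to p0
p0 | __[#]__#010   read # → write _, move L, go to p0
p0 | _[_]___#010   read _ → write #, move R, go to p0
p0 | _#[_]__#010   read _ → write #, move R, go to p0
p0 | _##[_]_#010   read _ → write #, move R, go to p0
p0 | _###[_]#010   read _ → write #, move R, go to p0
p0 | _####[#]010   read # → write _, move L, go to p0
p0 | _###[#]_010   read # → write _, move L, go to p0
p0 | _##[#]__010   read # → write _, move L, go to p0
p0 | _#[#]___010   read # → write _, move L, go to p0
p0 | _[#]____010   read # → write _, move L, go to p0
p0 | [_]_____010   read _ → write #, move R, go to p0
p0 | #[_]____010   read _ → write #, move R, go to p0
p0 | ##[_]___010   read _ → write #, move R, go to p0
p0 | ###[_]__010   read _ → write #, move R, go to p0
p0 | ####[_]_010   read _ → write #, move R, go to p0
p0 | #####[_]010   read _ → write #, move R, go to p0
p0 | ######[0]10
No transition is defined for (p0, 0); M halts in state p0.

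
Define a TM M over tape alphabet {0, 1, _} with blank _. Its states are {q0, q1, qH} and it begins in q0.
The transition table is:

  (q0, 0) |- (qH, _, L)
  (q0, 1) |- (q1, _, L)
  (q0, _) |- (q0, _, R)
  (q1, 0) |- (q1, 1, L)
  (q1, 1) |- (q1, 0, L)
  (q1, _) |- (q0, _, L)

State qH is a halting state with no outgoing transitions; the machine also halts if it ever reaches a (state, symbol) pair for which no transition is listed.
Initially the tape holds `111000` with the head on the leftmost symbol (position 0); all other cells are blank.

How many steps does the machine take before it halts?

state=q0 head=0 tape=__[1]11000   (q0,1)→(q1,_,L)
state=q1 head=-1 tape=_[_]_11000   (q1,_)→(q0,_,L)
state=q0 head=-2 tape=[_]__11000   (q0,_)→(q0,_,R)
state=q0 head=-1 tape=_[_]_11000   (q0,_)→(q0,_,R)
state=q0 head=0 tape=__[_]11000   (q0,_)→(q0,_,R)
state=q0 head=1 tape=___[1]1000   (q0,1)→(q1,_,L)
state=q1 head=0 tape=__[_]_1000   (q1,_)→(q0,_,L)
state=q0 head=-1 tape=_[_]__1000   (q0,_)→(q0,_,R)
state=q0 head=0 tape=__[_]_1000   (q0,_)→(q0,_,R)
state=q0 head=1 tape=___[_]1000   (q0,_)→(q0,_,R)
state=q0 head=2 tape=____[1]000   (q0,1)→(q1,_,L)
state=q1 head=1 tape=___[_]_000   (q1,_)→(q0,_,L)
state=q0 head=0 tape=__[_]__000   (q0,_)→(q0,_,R)
state=q0 head=1 tape=___[_]_000   (q0,_)→(q0,_,R)
state=q0 head=2 tape=____[_]000   (q0,_)→(q0,_,R)
state=q0 head=3 tape=_____[0]00   (q0,0)→(qH,_,L)
state=qH head=2 tape=____[_]_00
M halts after 16 transitions.

16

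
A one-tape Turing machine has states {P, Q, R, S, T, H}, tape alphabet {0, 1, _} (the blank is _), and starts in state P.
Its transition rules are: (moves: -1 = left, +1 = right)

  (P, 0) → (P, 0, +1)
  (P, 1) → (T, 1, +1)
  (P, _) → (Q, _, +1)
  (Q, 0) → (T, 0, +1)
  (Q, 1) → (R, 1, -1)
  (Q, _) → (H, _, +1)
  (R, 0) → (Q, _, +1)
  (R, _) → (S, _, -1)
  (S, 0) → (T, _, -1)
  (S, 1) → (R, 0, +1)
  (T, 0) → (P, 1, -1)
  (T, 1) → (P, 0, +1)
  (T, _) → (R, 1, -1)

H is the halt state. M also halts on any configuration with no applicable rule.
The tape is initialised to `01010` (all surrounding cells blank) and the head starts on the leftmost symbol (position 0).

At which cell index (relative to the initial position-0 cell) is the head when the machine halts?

7

state=P head=0 tape=[0]1010___   (P,0)→(P,0,+1)
state=P head=1 tape=0[1]010___   (P,1)→(T,1,+1)
state=T head=2 tape=01[0]10___   (T,0)→(P,1,-1)
state=P head=1 tape=0[1]110___   (P,1)→(T,1,+1)
state=T head=2 tape=01[1]10___   (T,1)→(P,0,+1)
state=P head=3 tape=010[1]0___   (P,1)→(T,1,+1)
state=T head=4 tape=0101[0]___   (T,0)→(P,1,-1)
state=P head=3 tape=010[1]1___   (P,1)→(T,1,+1)
state=T head=4 tape=0101[1]___   (T,1)→(P,0,+1)
state=P head=5 tape=01010[_]__   (P,_)→(Q,_,+1)
state=Q head=6 tape=01010_[_]_   (Q,_)→(H,_,+1)
state=H head=7 tape=01010__[_]
At halt the head is at cell 7.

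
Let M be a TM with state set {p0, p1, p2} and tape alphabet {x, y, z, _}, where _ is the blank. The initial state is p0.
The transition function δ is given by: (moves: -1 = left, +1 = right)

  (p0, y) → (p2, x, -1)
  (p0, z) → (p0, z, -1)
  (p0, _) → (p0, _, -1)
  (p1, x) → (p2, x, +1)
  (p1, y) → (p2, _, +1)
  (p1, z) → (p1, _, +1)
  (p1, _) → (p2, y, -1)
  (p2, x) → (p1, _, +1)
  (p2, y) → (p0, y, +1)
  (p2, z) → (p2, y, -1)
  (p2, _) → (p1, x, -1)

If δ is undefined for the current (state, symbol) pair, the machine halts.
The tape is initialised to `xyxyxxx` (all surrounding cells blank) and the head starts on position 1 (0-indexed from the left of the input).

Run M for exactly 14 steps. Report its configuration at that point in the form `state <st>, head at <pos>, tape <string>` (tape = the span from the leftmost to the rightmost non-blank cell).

p0 | x[y]xyxxx__   read y → write x, move -1, go to p2
p2 | [x]xxyxxx__   read x → write _, move +1, go to p1
p1 | _[x]xyxxx__   read x → write x, move +1, go to p2
p2 | _x[x]yxxx__   read x → write _, move +1, go to p1
p1 | _x_[y]xxx__   read y → write _, move +1, go to p2
p2 | _x__[x]xx__   read x → write _, move +1, go to p1
p1 | _x___[x]x__   read x → write x, move +1, go to p2
p2 | _x___x[x]__   read x → write _, move +1, go to p1
p1 | _x___x_[_]_   read _ → write y, move -1, go to p2
p2 | _x___x[_]y_   read _ → write x, move -1, go to p1
p1 | _x___[x]xy_   read x → write x, move +1, go to p2
p2 | _x___x[x]y_   read x → write _, move +1, go to p1
p1 | _x___x_[y]_   read y → write _, move +1, go to p2
p2 | _x___x__[_]   read _ → write x, move -1, go to p1
p1 | _x___x_[_]x
After 14 steps: state p1, head at 7, tape x___x__x.

state p1, head at 7, tape x___x__x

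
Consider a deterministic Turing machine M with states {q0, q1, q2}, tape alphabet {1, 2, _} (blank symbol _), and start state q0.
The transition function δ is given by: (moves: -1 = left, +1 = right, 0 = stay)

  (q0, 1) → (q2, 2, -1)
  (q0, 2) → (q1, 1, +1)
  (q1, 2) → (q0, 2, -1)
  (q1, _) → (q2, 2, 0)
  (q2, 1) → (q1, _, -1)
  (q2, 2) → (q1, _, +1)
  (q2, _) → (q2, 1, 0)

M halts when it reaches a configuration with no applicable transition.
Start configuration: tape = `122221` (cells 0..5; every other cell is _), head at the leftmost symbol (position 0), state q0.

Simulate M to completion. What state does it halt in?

q0

state=q0 head=0 tape=__[1]22221   (q0,1)→(q2,2,-1)
state=q2 head=-1 tape=_[_]222221   (q2,_)→(q2,1,0)
state=q2 head=-1 tape=_[1]222221   (q2,1)→(q1,_,-1)
state=q1 head=-2 tape=[_]_222221   (q1,_)→(q2,2,0)
state=q2 head=-2 tape=[2]_222221   (q2,2)→(q1,_,+1)
state=q1 head=-1 tape=_[_]222221   (q1,_)→(q2,2,0)
state=q2 head=-1 tape=_[2]222221   (q2,2)→(q1,_,+1)
state=q1 head=0 tape=__[2]22221   (q1,2)→(q0,2,-1)
state=q0 head=-1 tape=_[_]222221
No transition is defined for (q0, _); M halts in state q0.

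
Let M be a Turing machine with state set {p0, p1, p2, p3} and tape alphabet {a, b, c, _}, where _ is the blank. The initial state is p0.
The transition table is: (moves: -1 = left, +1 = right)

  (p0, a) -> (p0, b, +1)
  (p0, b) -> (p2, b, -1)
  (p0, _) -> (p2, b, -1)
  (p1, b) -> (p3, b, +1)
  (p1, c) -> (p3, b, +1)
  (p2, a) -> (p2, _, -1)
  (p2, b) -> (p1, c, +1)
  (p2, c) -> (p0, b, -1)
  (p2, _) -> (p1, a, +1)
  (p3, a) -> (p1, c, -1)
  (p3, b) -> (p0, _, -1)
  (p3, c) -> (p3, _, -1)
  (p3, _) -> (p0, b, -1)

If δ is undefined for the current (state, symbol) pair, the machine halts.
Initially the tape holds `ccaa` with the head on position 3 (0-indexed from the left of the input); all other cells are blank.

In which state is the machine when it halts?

p0 | cca[a]__   read a → write b, move +1, go to p0
p0 | ccab[_]_   read _ → write b, move -1, go to p2
p2 | cca[b]b_   read b → write c, move +1, go to p1
p1 | ccac[b]_   read b → write b, move +1, go to p3
p3 | ccacb[_]   read _ → write b, move -1, go to p0
p0 | ccac[b]b   read b → write b, move -1, go to p2
p2 | cca[c]bb   read c → write b, move -1, go to p0
p0 | cc[a]bbb   read a → write b, move +1, go to p0
p0 | ccb[b]bb   read b → write b, move -1, go to p2
p2 | cc[b]bbb   read b → write c, move +1, go to p1
p1 | ccc[b]bb   read b → write b, move +1, go to p3
p3 | cccb[b]b   read b → write _, move -1, go to p0
p0 | ccc[b]_b   read b → write b, move -1, go to p2
p2 | cc[c]b_b   read c → write b, move -1, go to p0
p0 | c[c]bb_b
No transition is defined for (p0, c); M halts in state p0.

p0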